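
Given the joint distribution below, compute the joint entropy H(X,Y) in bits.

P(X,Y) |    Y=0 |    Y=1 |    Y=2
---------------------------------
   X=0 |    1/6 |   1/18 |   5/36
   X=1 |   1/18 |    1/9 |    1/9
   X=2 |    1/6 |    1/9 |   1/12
3.0759 bits

Joint entropy is H(X,Y) = -Σ_{x,y} p(x,y) log p(x,y).

Summing over all non-zero entries:
H(X,Y) = -[1/6·log_2(1/6) + 1/18·log_2(1/18) + 5/36·log_2(5/36) + 1/18·log_2(1/18) + 1/9·log_2(1/9) + 1/9·log_2(1/9) + 1/6·log_2(1/6) + 1/9·log_2(1/9) + 1/12·log_2(1/12)]
H(X,Y) = 3.0759 bits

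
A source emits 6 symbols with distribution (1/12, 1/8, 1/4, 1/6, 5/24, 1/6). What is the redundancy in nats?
0.0541 nats

Redundancy measures how far a source is from maximum entropy:
R = H_max - H(X)

Maximum entropy for 6 symbols: H_max = log_e(6) = 1.7918 nats
Actual entropy: H(X) = 1.7376 nats
Redundancy: R = 1.7918 - 1.7376 = 0.0541 nats

This redundancy represents potential for compression: the source could be compressed by 0.0541 nats per symbol.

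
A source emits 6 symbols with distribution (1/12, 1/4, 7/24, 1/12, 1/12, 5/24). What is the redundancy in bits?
0.1988 bits

Redundancy measures how far a source is from maximum entropy:
R = H_max - H(X)

Maximum entropy for 6 symbols: H_max = log_2(6) = 2.5850 bits
Actual entropy: H(X) = 2.3862 bits
Redundancy: R = 2.5850 - 2.3862 = 0.1988 bits

This redundancy represents potential for compression: the source could be compressed by 0.1988 bits per symbol.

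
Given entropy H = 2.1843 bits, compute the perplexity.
4.5451

Perplexity is 2^H (or exp(H) for natural log).

H = 2.1843 bits
Perplexity = 2^2.1843 = 4.5451

Interpretation: The model's uncertainty is equivalent to choosing uniformly among 4.5 options.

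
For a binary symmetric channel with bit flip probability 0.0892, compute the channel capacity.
0.5662 bits

For a binary symmetric channel (BSC) with error probability p:
Capacity C = 1 - H(p) bits per symbol

where H(p) = -p log₂(p) - (1-p) log₂(1-p) is the binary entropy function.

H(0.0892) = 0.4338 bits
C = 1 - 0.4338 = 0.5662 bits per symbol

This means we can reliably transmit up to 0.5662 bits of information per channel use.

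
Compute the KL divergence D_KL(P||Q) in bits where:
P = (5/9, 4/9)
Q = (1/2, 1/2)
0.0089 bits

KL divergence: D_KL(P||Q) = Σ p(x) log(p(x)/q(x))

Computing term by term:
  x=0: 5/9 × log_2[(5/9)/(1/2)] = 5/9 × 0.1520 = 0.0844
  x=1: 4/9 × log_2[(4/9)/(1/2)] = 4/9 × -0.1699 = -0.0755

D_KL(P||Q) = 0.0089 bits

Note: KL divergence is always non-negative and equals 0 iff P = Q.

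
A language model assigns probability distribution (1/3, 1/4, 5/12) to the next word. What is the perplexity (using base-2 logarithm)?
2.9375

Perplexity is 2^H (or exp(H) for natural log).

First, H = -Σ p log p = 1.5546 bits
Perplexity = 2^1.5546 = 2.9375

Interpretation: The model's uncertainty is equivalent to choosing uniformly among 2.9 options.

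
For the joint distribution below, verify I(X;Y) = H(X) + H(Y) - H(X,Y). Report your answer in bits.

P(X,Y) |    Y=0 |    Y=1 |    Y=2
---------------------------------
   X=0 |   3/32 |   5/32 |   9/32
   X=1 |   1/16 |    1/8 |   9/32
I(X;Y) = 0.0042 bits

Mutual information has multiple equivalent forms:
- I(X;Y) = H(X) - H(X|Y)
- I(X;Y) = H(Y) - H(Y|X)
- I(X;Y) = H(X) + H(Y) - H(X,Y)

Computing all quantities:
H(X) = 0.9972, H(Y) = 1.4001, H(X,Y) = 2.3930
H(X|Y) = 0.9930, H(Y|X) = 1.3958

Verification:
H(X) - H(X|Y) = 0.9972 - 0.9930 = 0.0042
H(Y) - H(Y|X) = 1.4001 - 1.3958 = 0.0042
H(X) + H(Y) - H(X,Y) = 0.9972 + 1.4001 - 2.3930 = 0.0042

All forms give I(X;Y) = 0.0042 bits. ✓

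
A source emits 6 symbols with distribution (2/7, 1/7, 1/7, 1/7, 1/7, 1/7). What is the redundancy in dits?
0.0191 dits

Redundancy measures how far a source is from maximum entropy:
R = H_max - H(X)

Maximum entropy for 6 symbols: H_max = log_10(6) = 0.7782 dits
Actual entropy: H(X) = 0.7591 dits
Redundancy: R = 0.7782 - 0.7591 = 0.0191 dits

This redundancy represents potential for compression: the source could be compressed by 0.0191 dits per symbol.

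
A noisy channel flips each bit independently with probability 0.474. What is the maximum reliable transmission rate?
0.0020 bits

For a binary symmetric channel (BSC) with error probability p:
Capacity C = 1 - H(p) bits per symbol

where H(p) = -p log₂(p) - (1-p) log₂(1-p) is the binary entropy function.

H(0.474) = 0.9980 bits
C = 1 - 0.9980 = 0.0020 bits per symbol

This means we can reliably transmit up to 0.0020 bits of information per channel use.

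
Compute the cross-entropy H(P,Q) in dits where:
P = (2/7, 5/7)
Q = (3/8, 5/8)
0.2675 dits

Cross-entropy: H(P,Q) = -Σ p(x) log q(x)

Alternatively: H(P,Q) = H(P) + D_KL(P||Q)
H(P) = 0.2598 dits
D_KL(P||Q) = 0.0077 dits

H(P,Q) = 0.2598 + 0.0077 = 0.2675 dits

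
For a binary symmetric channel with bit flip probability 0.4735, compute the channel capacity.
0.0020 bits

For a binary symmetric channel (BSC) with error probability p:
Capacity C = 1 - H(p) bits per symbol

where H(p) = -p log₂(p) - (1-p) log₂(1-p) is the binary entropy function.

H(0.4735) = 0.9980 bits
C = 1 - 0.9980 = 0.0020 bits per symbol

This means we can reliably transmit up to 0.0020 bits of information per channel use.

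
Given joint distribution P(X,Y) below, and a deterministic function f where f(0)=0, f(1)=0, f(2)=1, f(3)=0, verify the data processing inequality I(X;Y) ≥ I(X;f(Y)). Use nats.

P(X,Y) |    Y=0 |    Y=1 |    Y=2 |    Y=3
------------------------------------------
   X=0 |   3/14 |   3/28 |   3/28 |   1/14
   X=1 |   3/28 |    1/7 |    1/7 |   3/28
I(X;Y) = 0.0269, I(X;f(Y)) = 0.0034, inequality holds: 0.0269 ≥ 0.0034

Data Processing Inequality: For any Markov chain X → Y → Z, we have I(X;Y) ≥ I(X;Z).

Here Z = f(Y) is a deterministic function of Y, forming X → Y → Z.

Original I(X;Y) = 0.0269 nats

After applying f:
P(X,Z) where Z=f(Y):
- P(X,Z=0) = P(X,Y=0) + P(X,Y=1) + P(X,Y=3)
- P(X,Z=1) = P(X,Y=2)

I(X;Z) = I(X;f(Y)) = 0.0034 nats

Verification: 0.0269 ≥ 0.0034 ✓

Information cannot be created by processing; the function f can only lose information about X.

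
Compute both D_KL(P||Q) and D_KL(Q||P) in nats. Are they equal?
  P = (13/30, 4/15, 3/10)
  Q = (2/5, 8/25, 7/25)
D_KL(P||Q) = 0.0068, D_KL(Q||P) = 0.0070

KL divergence is not symmetric: D_KL(P||Q) ≠ D_KL(Q||P) in general.

D_KL(P||Q) = 0.0068 nats
D_KL(Q||P) = 0.0070 nats

No, they are not equal!

This asymmetry is why KL divergence is not a true distance metric.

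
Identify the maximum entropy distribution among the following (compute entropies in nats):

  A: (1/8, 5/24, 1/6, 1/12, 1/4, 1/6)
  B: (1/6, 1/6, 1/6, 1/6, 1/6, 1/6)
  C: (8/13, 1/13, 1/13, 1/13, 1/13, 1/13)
B

For a discrete distribution over n outcomes, entropy is maximized by the uniform distribution.

Computing entropies:
H(A) = 1.7376 nats
H(B) = 1.7918 nats
H(C) = 1.2853 nats

The uniform distribution (where all probabilities equal 1/6) achieves the maximum entropy of log_e(6) = 1.7918 nats.

Distribution B has the highest entropy.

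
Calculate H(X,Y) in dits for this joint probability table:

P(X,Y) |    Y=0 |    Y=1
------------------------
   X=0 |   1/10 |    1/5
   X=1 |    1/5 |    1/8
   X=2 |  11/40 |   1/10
0.7467 dits

Joint entropy is H(X,Y) = -Σ_{x,y} p(x,y) log p(x,y).

Summing over all non-zero entries:
H(X,Y) = -[1/10·log_10(1/10) + 1/5·log_10(1/5) + 1/5·log_10(1/5) + 1/8·log_10(1/8) + 11/40·log_10(11/40) + 1/10·log_10(1/10)]
H(X,Y) = 0.7467 dits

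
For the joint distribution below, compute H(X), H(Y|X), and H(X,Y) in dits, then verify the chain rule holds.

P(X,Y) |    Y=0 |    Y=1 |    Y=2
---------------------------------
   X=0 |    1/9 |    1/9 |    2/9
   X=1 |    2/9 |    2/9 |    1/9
H(X,Y) = 0.7536, H(X) = 0.2983, H(Y|X) = 0.4552 (all in dits)

Chain rule: H(X,Y) = H(X) + H(Y|X)

Left side — joint entropy directly:
H(X,Y) = -Σ p(x,y) log p(x,y) = 0.7536 dits

Right side — compute H(Y|X) from the conditional distributions:
P(X) = (4/9, 5/9), so H(X) = 0.2983 dits
H(Y|X) = Σ_x P(X=x) · H(Y|X=x):
  P(Y|X=0) = (1/4, 1/4, 1/2), H(Y|X=0) = 0.4515, weight P(X=0) = 4/9
  P(Y|X=1) = (2/5, 2/5, 1/5), H(Y|X=1) = 0.4581, weight P(X=1) = 5/9
H(Y|X) = 0.4552 dits

H(X) + H(Y|X) = 0.2983 + 0.4552 = 0.7536 dits

Both sides equal 0.7536 dits. ✓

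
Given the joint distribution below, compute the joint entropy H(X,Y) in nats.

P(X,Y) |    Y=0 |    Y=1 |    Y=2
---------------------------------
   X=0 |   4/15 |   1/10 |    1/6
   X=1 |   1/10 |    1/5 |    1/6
1.7321 nats

Joint entropy is H(X,Y) = -Σ_{x,y} p(x,y) log p(x,y).

Summing over all non-zero entries:
H(X,Y) = -[4/15·log_e(4/15) + 1/10·log_e(1/10) + 1/6·log_e(1/6) + 1/10·log_e(1/10) + 1/5·log_e(1/5) + 1/6·log_e(1/6)]
H(X,Y) = 1.7321 nats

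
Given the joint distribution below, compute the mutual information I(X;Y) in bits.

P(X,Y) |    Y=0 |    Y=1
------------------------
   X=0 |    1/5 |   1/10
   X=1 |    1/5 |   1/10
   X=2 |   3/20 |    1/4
0.0600 bits

Mutual information: I(X;Y) = H(X) + H(Y) - H(X,Y)

Marginals:
P(X) = (3/10, 3/10, 2/5), H(X) = 1.5710 bits
P(Y) = (11/20, 9/20), H(Y) = 0.9928 bits

Joint entropy: H(X,Y) = 2.5037 bits

I(X;Y) = 1.5710 + 0.9928 - 2.5037 = 0.0600 bits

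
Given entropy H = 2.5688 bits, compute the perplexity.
5.9332

Perplexity is 2^H (or exp(H) for natural log).

H = 2.5688 bits
Perplexity = 2^2.5688 = 5.9332

Interpretation: The model's uncertainty is equivalent to choosing uniformly among 5.9 options.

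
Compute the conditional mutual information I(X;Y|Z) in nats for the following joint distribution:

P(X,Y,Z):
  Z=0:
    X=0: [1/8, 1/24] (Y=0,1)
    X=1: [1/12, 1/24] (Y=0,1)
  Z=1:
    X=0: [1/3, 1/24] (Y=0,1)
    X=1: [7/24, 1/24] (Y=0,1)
0.0014 nats

Conditional mutual information: I(X;Y|Z) = H(X|Z) + H(Y|Z) - H(X,Y|Z)

H(Z) = 0.6036
H(X,Z) = 1.2926 → H(X|Z) = 0.6889
H(Y,Z) = 1.0347 → H(Y|Z) = 0.4311
H(X,Y,Z) = 1.7223 → H(X,Y|Z) = 1.1186

I(X;Y|Z) = 0.6889 + 0.4311 - 1.1186 = 0.0014 nats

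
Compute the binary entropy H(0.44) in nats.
0.6859 nats

The binary entropy function is:
H(p) = -p log(p) - (1-p) log(1-p)

H(0.44) = -0.44 × log_e(0.44) - 0.56 × log_e(0.56)
H(0.44) = 0.6859 nats

Note: Binary entropy is maximized at p=0.5 (H=1 bit) and minimized at p=0 or p=1 (H=0).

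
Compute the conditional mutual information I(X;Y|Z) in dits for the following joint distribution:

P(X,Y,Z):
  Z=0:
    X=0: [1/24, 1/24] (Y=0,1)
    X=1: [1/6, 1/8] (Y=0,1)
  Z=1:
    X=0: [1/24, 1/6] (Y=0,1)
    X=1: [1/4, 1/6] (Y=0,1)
0.0208 dits

Conditional mutual information: I(X;Y|Z) = H(X|Z) + H(Y|Z) - H(X,Y|Z)

H(Z) = 0.2873
H(X,Z) = 0.5464 → H(X|Z) = 0.2590
H(Y,Z) = 0.5867 → H(Y|Z) = 0.2994
H(X,Y,Z) = 0.8250 → H(X,Y|Z) = 0.5377

I(X;Y|Z) = 0.2590 + 0.2994 - 0.5377 = 0.0208 dits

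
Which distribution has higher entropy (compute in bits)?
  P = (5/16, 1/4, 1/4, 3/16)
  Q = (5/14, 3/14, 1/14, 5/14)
P

Computing entropies in bits:
H(P) = 1.9772
H(Q) = 1.8092

Distribution P has higher entropy.

Intuition: The distribution closer to uniform (more spread out) has higher entropy.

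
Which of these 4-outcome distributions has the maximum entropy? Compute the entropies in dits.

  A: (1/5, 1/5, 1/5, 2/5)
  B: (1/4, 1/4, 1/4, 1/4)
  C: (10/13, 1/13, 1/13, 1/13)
B

For a discrete distribution over n outcomes, entropy is maximized by the uniform distribution.

Computing entropies:
H(A) = 0.5786 dits
H(B) = 0.6021 dits
H(C) = 0.3447 dits

The uniform distribution (where all probabilities equal 1/4) achieves the maximum entropy of log_10(4) = 0.6021 dits.

Distribution B has the highest entropy.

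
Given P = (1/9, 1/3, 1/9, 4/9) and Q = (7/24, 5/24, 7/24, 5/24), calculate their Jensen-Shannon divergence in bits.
0.1025 bits

Jensen-Shannon divergence is:
JSD(P||Q) = 0.5 × D_KL(P||M) + 0.5 × D_KL(Q||M)
where M = 0.5 × (P + Q) is the mixture distribution.

M = 0.5 × (1/9, 1/3, 1/9, 4/9) + 0.5 × (7/24, 5/24, 7/24, 5/24) = (0.201389, 0.270833, 0.201389, 0.326389)

D_KL(P||M) = 0.1072 bits
D_KL(Q||M) = 0.0979 bits

JSD(P||Q) = 0.5 × 0.1072 + 0.5 × 0.0979 = 0.1025 bits

Unlike KL divergence, JSD is symmetric and bounded: 0 ≤ JSD ≤ log(2).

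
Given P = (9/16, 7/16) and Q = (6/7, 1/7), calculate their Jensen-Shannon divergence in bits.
0.0788 bits

Jensen-Shannon divergence is:
JSD(P||Q) = 0.5 × D_KL(P||M) + 0.5 × D_KL(Q||M)
where M = 0.5 × (P + Q) is the mixture distribution.

M = 0.5 × (9/16, 7/16) + 0.5 × (6/7, 1/7) = (0.709821, 0.290179)

D_KL(P||M) = 0.0704 bits
D_KL(Q||M) = 0.0872 bits

JSD(P||Q) = 0.5 × 0.0704 + 0.5 × 0.0872 = 0.0788 bits

Unlike KL divergence, JSD is symmetric and bounded: 0 ≤ JSD ≤ log(2).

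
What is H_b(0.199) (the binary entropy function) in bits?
0.7199 bits

The binary entropy function is:
H(p) = -p log(p) - (1-p) log(1-p)

H(0.199) = -0.199 × log_2(0.199) - 0.801 × log_2(0.801)
H(0.199) = 0.7199 bits

Note: Binary entropy is maximized at p=0.5 (H=1 bit) and minimized at p=0 or p=1 (H=0).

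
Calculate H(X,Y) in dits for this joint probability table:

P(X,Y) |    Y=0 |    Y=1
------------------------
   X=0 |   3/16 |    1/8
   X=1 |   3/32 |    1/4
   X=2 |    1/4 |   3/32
0.7430 dits

Joint entropy is H(X,Y) = -Σ_{x,y} p(x,y) log p(x,y).

Summing over all non-zero entries:
H(X,Y) = -[3/16·log_10(3/16) + 1/8·log_10(1/8) + 3/32·log_10(3/32) + 1/4·log_10(1/4) + 1/4·log_10(1/4) + 3/32·log_10(3/32)]
H(X,Y) = 0.7430 dits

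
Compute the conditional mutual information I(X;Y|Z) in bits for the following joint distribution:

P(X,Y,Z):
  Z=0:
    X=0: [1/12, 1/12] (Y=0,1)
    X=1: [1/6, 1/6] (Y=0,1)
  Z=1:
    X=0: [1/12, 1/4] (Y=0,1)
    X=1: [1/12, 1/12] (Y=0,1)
0.0221 bits

Conditional mutual information: I(X;Y|Z) = H(X|Z) + H(Y|Z) - H(X,Y|Z)

H(Z) = 1.0000
H(X,Z) = 1.9183 → H(X|Z) = 0.9183
H(Y,Z) = 1.9591 → H(Y|Z) = 0.9591
H(X,Y,Z) = 2.8554 → H(X,Y|Z) = 1.8554

I(X;Y|Z) = 0.9183 + 0.9591 - 1.8554 = 0.0221 bits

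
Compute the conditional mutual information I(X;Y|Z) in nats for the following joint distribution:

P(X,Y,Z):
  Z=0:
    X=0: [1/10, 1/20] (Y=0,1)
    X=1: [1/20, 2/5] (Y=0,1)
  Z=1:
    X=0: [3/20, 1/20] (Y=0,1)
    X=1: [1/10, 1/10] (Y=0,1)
0.0985 nats

Conditional mutual information: I(X;Y|Z) = H(X|Z) + H(Y|Z) - H(X,Y|Z)

H(Z) = 0.6730
H(X,Z) = 1.2877 → H(X|Z) = 0.6147
H(Y,Z) = 1.2750 → H(Y|Z) = 0.6020
H(X,Y,Z) = 1.7912 → H(X,Y|Z) = 1.1182

I(X;Y|Z) = 0.6147 + 0.6020 - 1.1182 = 0.0985 nats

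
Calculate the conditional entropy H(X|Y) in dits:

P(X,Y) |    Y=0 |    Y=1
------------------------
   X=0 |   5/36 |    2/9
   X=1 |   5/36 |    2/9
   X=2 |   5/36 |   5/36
0.4716 dits

Using the chain rule: H(X|Y) = H(X,Y) - H(Y)

First, compute H(X,Y) = 0.7666 dits

Marginal P(Y) = (5/12, 7/12)
H(Y) = 0.2950 dits

H(X|Y) = H(X,Y) - H(Y) = 0.7666 - 0.2950 = 0.4716 dits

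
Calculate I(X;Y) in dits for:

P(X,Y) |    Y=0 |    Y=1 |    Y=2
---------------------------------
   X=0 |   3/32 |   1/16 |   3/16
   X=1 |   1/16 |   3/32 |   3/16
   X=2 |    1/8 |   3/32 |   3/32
0.0149 dits

Mutual information: I(X;Y) = H(X) + H(Y) - H(X,Y)

Marginals:
P(X) = (11/32, 11/32, 5/16), H(X) = 0.4767 dits
P(Y) = (9/32, 1/4, 15/32), H(Y) = 0.4597 dits

Joint entropy: H(X,Y) = 0.9215 dits

I(X;Y) = 0.4767 + 0.4597 - 0.9215 = 0.0149 dits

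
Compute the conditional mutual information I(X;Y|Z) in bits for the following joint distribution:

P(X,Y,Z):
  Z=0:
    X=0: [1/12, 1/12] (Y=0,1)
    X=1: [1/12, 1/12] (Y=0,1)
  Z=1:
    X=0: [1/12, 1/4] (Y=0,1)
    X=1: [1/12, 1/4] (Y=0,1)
0.0000 bits

Conditional mutual information: I(X;Y|Z) = H(X|Z) + H(Y|Z) - H(X,Y|Z)

H(Z) = 0.9183
H(X,Z) = 1.9183 → H(X|Z) = 1.0000
H(Y,Z) = 1.7925 → H(Y|Z) = 0.8742
H(X,Y,Z) = 2.7925 → H(X,Y|Z) = 1.8742

I(X;Y|Z) = 1.0000 + 0.8742 - 1.8742 = 0.0000 bits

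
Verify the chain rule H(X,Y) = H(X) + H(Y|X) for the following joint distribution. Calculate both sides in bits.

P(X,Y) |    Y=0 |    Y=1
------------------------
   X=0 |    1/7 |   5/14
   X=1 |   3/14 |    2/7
H(X,Y) = 1.9242, H(X) = 1.0000, H(Y|X) = 0.9242 (all in bits)

Chain rule: H(X,Y) = H(X) + H(Y|X)

Left side — joint entropy directly:
H(X,Y) = -Σ p(x,y) log p(x,y) = 1.9242 bits

Right side — compute H(Y|X) from the conditional distributions:
P(X) = (1/2, 1/2), so H(X) = 1.0000 bits
H(Y|X) = Σ_x P(X=x) · H(Y|X=x):
  P(Y|X=0) = (2/7, 5/7), H(Y|X=0) = 0.8631, weight P(X=0) = 1/2
  P(Y|X=1) = (3/7, 4/7), H(Y|X=1) = 0.9852, weight P(X=1) = 1/2
H(Y|X) = 0.9242 bits

H(X) + H(Y|X) = 1.0000 + 0.9242 = 1.9242 bits

Both sides equal 1.9242 bits. ✓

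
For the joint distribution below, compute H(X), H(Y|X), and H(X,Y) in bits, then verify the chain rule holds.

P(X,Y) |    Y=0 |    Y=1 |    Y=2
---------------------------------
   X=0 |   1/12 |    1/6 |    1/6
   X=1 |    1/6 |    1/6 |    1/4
H(X,Y) = 2.5221, H(X) = 0.9799, H(Y|X) = 1.5422 (all in bits)

Chain rule: H(X,Y) = H(X) + H(Y|X)

Left side — joint entropy directly:
H(X,Y) = -Σ p(x,y) log p(x,y) = 2.5221 bits

Right side — compute H(Y|X) from the conditional distributions:
P(X) = (5/12, 7/12), so H(X) = 0.9799 bits
H(Y|X) = Σ_x P(X=x) · H(Y|X=x):
  P(Y|X=0) = (1/5, 2/5, 2/5), H(Y|X=0) = 1.5219, weight P(X=0) = 5/12
  P(Y|X=1) = (2/7, 2/7, 3/7), H(Y|X=1) = 1.5567, weight P(X=1) = 7/12
H(Y|X) = 1.5422 bits

H(X) + H(Y|X) = 0.9799 + 1.5422 = 2.5221 bits

Both sides equal 2.5221 bits. ✓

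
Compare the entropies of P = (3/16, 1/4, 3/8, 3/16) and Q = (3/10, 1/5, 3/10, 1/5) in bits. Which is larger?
Q

Computing entropies in bits:
H(P) = 1.9363
H(Q) = 1.9710

Distribution Q has higher entropy.

Intuition: The distribution closer to uniform (more spread out) has higher entropy.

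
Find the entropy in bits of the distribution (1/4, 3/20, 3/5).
1.3527 bits

Shannon entropy is H(X) = -Σ p(x) log p(x).

For P = (1/4, 3/20, 3/5):
H = -1/4 × log_2(1/4) -3/20 × log_2(3/20) -3/5 × log_2(3/5)
H = 1.3527 bits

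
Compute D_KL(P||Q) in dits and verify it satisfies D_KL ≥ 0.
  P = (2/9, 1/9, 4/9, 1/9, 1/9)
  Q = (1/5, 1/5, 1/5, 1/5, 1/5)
0.0792 dits

KL divergence satisfies the Gibbs inequality: D_KL(P||Q) ≥ 0 for all distributions P, Q.

D_KL(P||Q) = Σ p(x) log(p(x)/q(x))
Term by term:
  x=0: 2/9 × log_10[(2/9)/(1/5)] = 0.0102
  x=1: 1/9 × log_10[(1/9)/(1/5)] = -0.0284
  x=2: 4/9 × log_10[(4/9)/(1/5)] = 0.1541
  x=3: 1/9 × log_10[(1/9)/(1/5)] = -0.0284
  x=4: 1/9 × log_10[(1/9)/(1/5)] = -0.0284
D_KL(P||Q) = 0.0792 dits

D_KL(P||Q) = 0.0792 ≥ 0 ✓

This non-negativity is a fundamental property: relative entropy cannot be negative because it measures how different Q is from P.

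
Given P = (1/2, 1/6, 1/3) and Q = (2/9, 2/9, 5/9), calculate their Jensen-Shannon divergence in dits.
0.0189 dits

Jensen-Shannon divergence is:
JSD(P||Q) = 0.5 × D_KL(P||M) + 0.5 × D_KL(Q||M)
where M = 0.5 × (P + Q) is the mixture distribution.

M = 0.5 × (1/2, 1/6, 1/3) + 0.5 × (2/9, 2/9, 5/9) = (13/36, 7/36, 4/9)

D_KL(P||M) = 0.0179 dits
D_KL(Q||M) = 0.0199 dits

JSD(P||Q) = 0.5 × 0.0179 + 0.5 × 0.0199 = 0.0189 dits

Unlike KL divergence, JSD is symmetric and bounded: 0 ≤ JSD ≤ log(2).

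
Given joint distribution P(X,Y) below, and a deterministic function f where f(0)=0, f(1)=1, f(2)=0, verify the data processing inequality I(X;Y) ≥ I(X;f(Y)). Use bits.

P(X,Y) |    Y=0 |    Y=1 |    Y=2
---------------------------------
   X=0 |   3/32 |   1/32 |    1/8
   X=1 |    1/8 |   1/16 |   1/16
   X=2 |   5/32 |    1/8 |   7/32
I(X;Y) = 0.0387, I(X;f(Y)) = 0.0135, inequality holds: 0.0387 ≥ 0.0135

Data Processing Inequality: For any Markov chain X → Y → Z, we have I(X;Y) ≥ I(X;Z).

Here Z = f(Y) is a deterministic function of Y, forming X → Y → Z.

Original I(X;Y) = 0.0387 bits

After applying f:
P(X,Z) where Z=f(Y):
- P(X,Z=0) = P(X,Y=0) + P(X,Y=2)
- P(X,Z=1) = P(X,Y=1)

I(X;Z) = I(X;f(Y)) = 0.0135 bits

Verification: 0.0387 ≥ 0.0135 ✓

Information cannot be created by processing; the function f can only lose information about X.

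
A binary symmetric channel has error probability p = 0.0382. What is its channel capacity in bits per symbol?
0.7660 bits

For a binary symmetric channel (BSC) with error probability p:
Capacity C = 1 - H(p) bits per symbol

where H(p) = -p log₂(p) - (1-p) log₂(1-p) is the binary entropy function.

H(0.0382) = 0.2340 bits
C = 1 - 0.2340 = 0.7660 bits per symbol

This means we can reliably transmit up to 0.7660 bits of information per channel use.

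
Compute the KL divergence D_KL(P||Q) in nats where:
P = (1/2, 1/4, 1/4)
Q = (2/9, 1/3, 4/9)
0.1897 nats

KL divergence: D_KL(P||Q) = Σ p(x) log(p(x)/q(x))

Computing term by term:
  x=0: 1/2 × log_e[(1/2)/(2/9)] = 1/2 × 0.8109 = 0.4055
  x=1: 1/4 × log_e[(1/4)/(1/3)] = 1/4 × -0.2877 = -0.0719
  x=2: 1/4 × log_e[(1/4)/(4/9)] = 1/4 × -0.5754 = -0.1438

D_KL(P||Q) = 0.1897 nats

Note: KL divergence is always non-negative and equals 0 iff P = Q.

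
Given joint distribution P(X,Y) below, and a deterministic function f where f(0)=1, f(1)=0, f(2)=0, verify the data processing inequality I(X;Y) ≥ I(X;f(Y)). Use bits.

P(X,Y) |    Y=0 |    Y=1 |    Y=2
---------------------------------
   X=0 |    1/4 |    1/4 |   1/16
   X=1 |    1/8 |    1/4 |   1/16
I(X;Y) = 0.0193, I(X;f(Y)) = 0.0193, inequality holds: 0.0193 ≥ 0.0193

Data Processing Inequality: For any Markov chain X → Y → Z, we have I(X;Y) ≥ I(X;Z).

Here Z = f(Y) is a deterministic function of Y, forming X → Y → Z.

Original I(X;Y) = 0.0193 bits

After applying f:
P(X,Z) where Z=f(Y):
- P(X,Z=0) = P(X,Y=1) + P(X,Y=2)
- P(X,Z=1) = P(X,Y=0)

I(X;Z) = I(X;f(Y)) = 0.0193 bits

Verification: 0.0193 ≥ 0.0193 ✓

Information cannot be created by processing; the function f can only lose information about X.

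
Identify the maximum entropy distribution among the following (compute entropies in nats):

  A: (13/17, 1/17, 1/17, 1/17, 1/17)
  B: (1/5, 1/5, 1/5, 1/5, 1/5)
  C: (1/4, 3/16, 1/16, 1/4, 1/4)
B

For a discrete distribution over n outcomes, entropy is maximized by the uniform distribution.

Computing entropies:
H(A) = 0.8718 nats
H(B) = 1.6094 nats
H(C) = 1.5269 nats

The uniform distribution (where all probabilities equal 1/5) achieves the maximum entropy of log_e(5) = 1.6094 nats.

Distribution B has the highest entropy.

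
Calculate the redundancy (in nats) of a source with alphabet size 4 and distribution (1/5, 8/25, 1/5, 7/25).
0.0215 nats

Redundancy measures how far a source is from maximum entropy:
R = H_max - H(X)

Maximum entropy for 4 symbols: H_max = log_e(4) = 1.3863 nats
Actual entropy: H(X) = 1.3648 nats
Redundancy: R = 1.3863 - 1.3648 = 0.0215 nats

This redundancy represents potential for compression: the source could be compressed by 0.0215 nats per symbol.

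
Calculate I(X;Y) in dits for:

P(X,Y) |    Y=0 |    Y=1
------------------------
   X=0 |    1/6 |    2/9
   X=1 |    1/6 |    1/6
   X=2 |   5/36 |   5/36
0.0011 dits

Mutual information: I(X;Y) = H(X) + H(Y) - H(X,Y)

Marginals:
P(X) = (7/18, 1/3, 5/18), H(X) = 0.4731 dits
P(Y) = (17/36, 19/36), H(Y) = 0.3004 dits

Joint entropy: H(X,Y) = 0.7724 dits

I(X;Y) = 0.4731 + 0.3004 - 0.7724 = 0.0011 dits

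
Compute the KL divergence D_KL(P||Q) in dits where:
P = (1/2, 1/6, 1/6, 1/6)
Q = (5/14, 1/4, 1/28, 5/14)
0.1001 dits

KL divergence: D_KL(P||Q) = Σ p(x) log(p(x)/q(x))

Computing term by term:
  x=0: 1/2 × log_10[(1/2)/(5/14)] = 1/2 × 0.1461 = 0.0731
  x=1: 1/6 × log_10[(1/6)/(1/4)] = 1/6 × -0.1761 = -0.0293
  x=2: 1/6 × log_10[(1/6)/(1/28)] = 1/6 × 0.6690 = 0.1115
  x=3: 1/6 × log_10[(1/6)/(5/14)] = 1/6 × -0.3310 = -0.0552

D_KL(P||Q) = 0.1001 dits

Note: KL divergence is always non-negative and equals 0 iff P = Q.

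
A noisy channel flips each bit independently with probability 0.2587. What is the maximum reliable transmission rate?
0.1752 bits

For a binary symmetric channel (BSC) with error probability p:
Capacity C = 1 - H(p) bits per symbol

where H(p) = -p log₂(p) - (1-p) log₂(1-p) is the binary entropy function.

H(0.2587) = 0.8248 bits
C = 1 - 0.8248 = 0.1752 bits per symbol

This means we can reliably transmit up to 0.1752 bits of information per channel use.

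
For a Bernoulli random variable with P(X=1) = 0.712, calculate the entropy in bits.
0.8661 bits

The binary entropy function is:
H(p) = -p log(p) - (1-p) log(1-p)

H(0.712) = -0.712 × log_2(0.712) - 0.288 × log_2(0.288)
H(0.712) = 0.8661 bits

Note: Binary entropy is maximized at p=0.5 (H=1 bit) and minimized at p=0 or p=1 (H=0).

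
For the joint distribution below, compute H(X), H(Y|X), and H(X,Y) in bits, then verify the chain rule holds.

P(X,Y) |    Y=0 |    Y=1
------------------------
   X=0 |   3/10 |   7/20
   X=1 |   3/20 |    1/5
H(X,Y) = 1.9261, H(X) = 0.9341, H(Y|X) = 0.9921 (all in bits)

Chain rule: H(X,Y) = H(X) + H(Y|X)

Left side — joint entropy directly:
H(X,Y) = -Σ p(x,y) log p(x,y) = 1.9261 bits

Right side — compute H(Y|X) from the conditional distributions:
P(X) = (13/20, 7/20), so H(X) = 0.9341 bits
H(Y|X) = Σ_x P(X=x) · H(Y|X=x):
  P(Y|X=0) = (6/13, 7/13), H(Y|X=0) = 0.9957, weight P(X=0) = 13/20
  P(Y|X=1) = (3/7, 4/7), H(Y|X=1) = 0.9852, weight P(X=1) = 7/20
H(Y|X) = 0.9921 bits

H(X) + H(Y|X) = 0.9341 + 0.9921 = 1.9261 bits

Both sides equal 1.9261 bits. ✓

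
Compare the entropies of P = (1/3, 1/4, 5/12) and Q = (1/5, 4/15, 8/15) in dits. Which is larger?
P

Computing entropies in dits:
H(P) = 0.4680
H(Q) = 0.4385

Distribution P has higher entropy.

Intuition: The distribution closer to uniform (more spread out) has higher entropy.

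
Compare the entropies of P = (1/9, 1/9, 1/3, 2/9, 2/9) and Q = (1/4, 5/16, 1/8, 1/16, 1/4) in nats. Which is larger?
P

Computing entropies in nats:
H(P) = 1.5230
H(Q) = 1.4898

Distribution P has higher entropy.

Intuition: The distribution closer to uniform (more spread out) has higher entropy.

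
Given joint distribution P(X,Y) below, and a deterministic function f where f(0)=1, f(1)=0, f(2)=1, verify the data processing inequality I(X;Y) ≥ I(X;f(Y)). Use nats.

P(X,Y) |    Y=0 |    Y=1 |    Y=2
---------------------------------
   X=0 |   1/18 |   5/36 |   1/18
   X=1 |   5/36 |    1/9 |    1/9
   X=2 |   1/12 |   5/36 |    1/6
I(X;Y) = 0.0333, I(X;f(Y)) = 0.0202, inequality holds: 0.0333 ≥ 0.0202

Data Processing Inequality: For any Markov chain X → Y → Z, we have I(X;Y) ≥ I(X;Z).

Here Z = f(Y) is a deterministic function of Y, forming X → Y → Z.

Original I(X;Y) = 0.0333 nats

After applying f:
P(X,Z) where Z=f(Y):
- P(X,Z=0) = P(X,Y=1)
- P(X,Z=1) = P(X,Y=0) + P(X,Y=2)

I(X;Z) = I(X;f(Y)) = 0.0202 nats

Verification: 0.0333 ≥ 0.0202 ✓

Information cannot be created by processing; the function f can only lose information about X.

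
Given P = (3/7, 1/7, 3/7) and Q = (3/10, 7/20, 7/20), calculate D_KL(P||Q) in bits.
0.1611 bits

KL divergence: D_KL(P||Q) = Σ p(x) log(p(x)/q(x))

Computing term by term:
  x=0: 3/7 × log_2[(3/7)/(3/10)] = 3/7 × 0.5146 = 0.2205
  x=1: 1/7 × log_2[(1/7)/(7/20)] = 1/7 × -1.2928 = -0.1847
  x=2: 3/7 × log_2[(3/7)/(7/20)] = 3/7 × 0.2922 = 0.1252

D_KL(P||Q) = 0.1611 bits

Note: KL divergence is always non-negative and equals 0 iff P = Q.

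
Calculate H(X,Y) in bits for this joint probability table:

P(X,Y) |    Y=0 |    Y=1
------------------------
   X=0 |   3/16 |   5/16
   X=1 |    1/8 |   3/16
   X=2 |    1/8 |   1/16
2.4300 bits

Joint entropy is H(X,Y) = -Σ_{x,y} p(x,y) log p(x,y).

Summing over all non-zero entries:
H(X,Y) = -[3/16·log_2(3/16) + 5/16·log_2(5/16) + 1/8·log_2(1/8) + 3/16·log_2(3/16) + 1/8·log_2(1/8) + 1/16·log_2(1/16)]
H(X,Y) = 2.4300 bits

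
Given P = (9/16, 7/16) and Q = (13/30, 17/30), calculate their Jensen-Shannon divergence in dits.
0.0036 dits

Jensen-Shannon divergence is:
JSD(P||Q) = 0.5 × D_KL(P||M) + 0.5 × D_KL(Q||M)
where M = 0.5 × (P + Q) is the mixture distribution.

M = 0.5 × (9/16, 7/16) + 0.5 × (13/30, 17/30) = (0.497917, 0.502083)

D_KL(P||M) = 0.0036 dits
D_KL(Q||M) = 0.0036 dits

JSD(P||Q) = 0.5 × 0.0036 + 0.5 × 0.0036 = 0.0036 dits

Unlike KL divergence, JSD is symmetric and bounded: 0 ≤ JSD ≤ log(2).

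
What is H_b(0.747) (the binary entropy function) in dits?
0.2456 dits

The binary entropy function is:
H(p) = -p log(p) - (1-p) log(1-p)

H(0.747) = -0.747 × log_10(0.747) - 0.253 × log_10(0.253)
H(0.747) = 0.2456 dits

Note: Binary entropy is maximized at p=0.5 (H=1 bit) and minimized at p=0 or p=1 (H=0).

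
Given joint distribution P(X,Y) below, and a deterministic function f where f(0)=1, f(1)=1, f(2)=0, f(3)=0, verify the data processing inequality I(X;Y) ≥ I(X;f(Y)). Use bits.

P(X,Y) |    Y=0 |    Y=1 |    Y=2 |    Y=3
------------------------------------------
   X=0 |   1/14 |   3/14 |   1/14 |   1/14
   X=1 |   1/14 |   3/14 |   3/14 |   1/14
I(X;Y) = 0.0391, I(X;f(Y)) = 0.0202, inequality holds: 0.0391 ≥ 0.0202

Data Processing Inequality: For any Markov chain X → Y → Z, we have I(X;Y) ≥ I(X;Z).

Here Z = f(Y) is a deterministic function of Y, forming X → Y → Z.

Original I(X;Y) = 0.0391 bits

After applying f:
P(X,Z) where Z=f(Y):
- P(X,Z=0) = P(X,Y=2) + P(X,Y=3)
- P(X,Z=1) = P(X,Y=0) + P(X,Y=1)

I(X;Z) = I(X;f(Y)) = 0.0202 bits

Verification: 0.0391 ≥ 0.0202 ✓

Information cannot be created by processing; the function f can only lose information about X.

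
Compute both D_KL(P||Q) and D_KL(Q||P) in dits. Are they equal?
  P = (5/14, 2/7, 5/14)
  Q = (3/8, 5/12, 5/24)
D_KL(P||Q) = 0.0292, D_KL(Q||P) = 0.0275

KL divergence is not symmetric: D_KL(P||Q) ≠ D_KL(Q||P) in general.

D_KL(P||Q) = 0.0292 dits
D_KL(Q||P) = 0.0275 dits

No, they are not equal!

This asymmetry is why KL divergence is not a true distance metric.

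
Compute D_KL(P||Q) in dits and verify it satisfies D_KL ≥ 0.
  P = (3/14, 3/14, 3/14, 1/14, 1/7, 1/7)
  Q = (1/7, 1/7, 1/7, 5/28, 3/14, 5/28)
0.0458 dits

KL divergence satisfies the Gibbs inequality: D_KL(P||Q) ≥ 0 for all distributions P, Q.

D_KL(P||Q) = Σ p(x) log(p(x)/q(x))
Term by term:
  x=0: 3/14 × log_10[(3/14)/(1/7)] = 0.0377
  x=1: 3/14 × log_10[(3/14)/(1/7)] = 0.0377
  x=2: 3/14 × log_10[(3/14)/(1/7)] = 0.0377
  x=3: 1/14 × log_10[(1/14)/(5/28)] = -0.0284
  x=4: 1/7 × log_10[(1/7)/(3/14)] = -0.0252
  x=5: 1/7 × log_10[(1/7)/(5/28)] = -0.0138
D_KL(P||Q) = 0.0458 dits

D_KL(P||Q) = 0.0458 ≥ 0 ✓

This non-negativity is a fundamental property: relative entropy cannot be negative because it measures how different Q is from P.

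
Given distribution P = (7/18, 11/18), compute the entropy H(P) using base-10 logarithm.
0.2902 dits

Shannon entropy is H(X) = -Σ p(x) log p(x).

For P = (7/18, 11/18):
H = -7/18 × log_10(7/18) -11/18 × log_10(11/18)
H = 0.2902 dits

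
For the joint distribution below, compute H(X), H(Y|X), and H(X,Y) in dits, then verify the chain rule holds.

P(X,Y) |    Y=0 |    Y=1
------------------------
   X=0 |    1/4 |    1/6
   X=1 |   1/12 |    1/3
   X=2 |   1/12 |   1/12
H(X,Y) = 0.7090, H(X) = 0.4465, H(Y|X) = 0.2625 (all in dits)

Chain rule: H(X,Y) = H(X) + H(Y|X)

Left side — joint entropy directly:
H(X,Y) = -Σ p(x,y) log p(x,y) = 0.7090 dits

Right side — compute H(Y|X) from the conditional distributions:
P(X) = (5/12, 5/12, 1/6), so H(X) = 0.4465 dits
H(Y|X) = Σ_x P(X=x) · H(Y|X=x):
  P(Y|X=0) = (3/5, 2/5), H(Y|X=0) = 0.2923, weight P(X=0) = 5/12
  P(Y|X=1) = (1/5, 4/5), H(Y|X=1) = 0.2173, weight P(X=1) = 5/12
  P(Y|X=2) = (1/2, 1/2), H(Y|X=2) = 0.3010, weight P(X=2) = 1/6
H(Y|X) = 0.2625 dits

H(X) + H(Y|X) = 0.4465 + 0.2625 = 0.7090 dits

Both sides equal 0.7090 dits. ✓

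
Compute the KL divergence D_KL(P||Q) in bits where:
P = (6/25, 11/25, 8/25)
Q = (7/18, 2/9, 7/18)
0.1765 bits

KL divergence: D_KL(P||Q) = Σ p(x) log(p(x)/q(x))

Computing term by term:
  x=0: 6/25 × log_2[(6/25)/(7/18)] = 6/25 × -0.6963 = -0.1671
  x=1: 11/25 × log_2[(11/25)/(2/9)] = 11/25 × 0.9855 = 0.4336
  x=2: 8/25 × log_2[(8/25)/(7/18)] = 8/25 × -0.2813 = -0.0900

D_KL(P||Q) = 0.1765 bits

Note: KL divergence is always non-negative and equals 0 iff P = Q.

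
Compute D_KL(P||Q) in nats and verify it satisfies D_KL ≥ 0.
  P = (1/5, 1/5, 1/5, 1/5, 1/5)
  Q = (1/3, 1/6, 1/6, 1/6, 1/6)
0.0437 nats

KL divergence satisfies the Gibbs inequality: D_KL(P||Q) ≥ 0 for all distributions P, Q.

D_KL(P||Q) = Σ p(x) log(p(x)/q(x))
Term by term:
  x=0: 1/5 × log_e[(1/5)/(1/3)] = -0.1022
  x=1: 1/5 × log_e[(1/5)/(1/6)] = 0.0365
  x=2: 1/5 × log_e[(1/5)/(1/6)] = 0.0365
  x=3: 1/5 × log_e[(1/5)/(1/6)] = 0.0365
  x=4: 1/5 × log_e[(1/5)/(1/6)] = 0.0365
D_KL(P||Q) = 0.0437 nats

D_KL(P||Q) = 0.0437 ≥ 0 ✓

This non-negativity is a fundamental property: relative entropy cannot be negative because it measures how different Q is from P.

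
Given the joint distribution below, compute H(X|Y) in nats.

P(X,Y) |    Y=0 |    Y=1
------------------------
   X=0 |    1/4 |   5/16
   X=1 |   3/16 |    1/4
0.6852 nats

Using the chain rule: H(X|Y) = H(X,Y) - H(Y)

First, compute H(X,Y) = 1.3705 nats

Marginal P(Y) = (7/16, 9/16)
H(Y) = 0.6853 nats

H(X|Y) = H(X,Y) - H(Y) = 1.3705 - 0.6853 = 0.6852 nats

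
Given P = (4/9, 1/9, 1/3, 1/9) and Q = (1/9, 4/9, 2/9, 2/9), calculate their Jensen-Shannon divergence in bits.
0.1762 bits

Jensen-Shannon divergence is:
JSD(P||Q) = 0.5 × D_KL(P||M) + 0.5 × D_KL(Q||M)
where M = 0.5 × (P + Q) is the mixture distribution.

M = 0.5 × (4/9, 1/9, 1/3, 1/9) + 0.5 × (1/9, 4/9, 2/9, 2/9) = (5/18, 5/18, 5/18, 1/6)

D_KL(P||M) = 0.1772 bits
D_KL(Q||M) = 0.1752 bits

JSD(P||Q) = 0.5 × 0.1772 + 0.5 × 0.1752 = 0.1762 bits

Unlike KL divergence, JSD is symmetric and bounded: 0 ≤ JSD ≤ log(2).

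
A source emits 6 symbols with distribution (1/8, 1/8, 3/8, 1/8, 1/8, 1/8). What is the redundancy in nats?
0.1243 nats

Redundancy measures how far a source is from maximum entropy:
R = H_max - H(X)

Maximum entropy for 6 symbols: H_max = log_e(6) = 1.7918 nats
Actual entropy: H(X) = 1.6675 nats
Redundancy: R = 1.7918 - 1.6675 = 0.1243 nats

This redundancy represents potential for compression: the source could be compressed by 0.1243 nats per symbol.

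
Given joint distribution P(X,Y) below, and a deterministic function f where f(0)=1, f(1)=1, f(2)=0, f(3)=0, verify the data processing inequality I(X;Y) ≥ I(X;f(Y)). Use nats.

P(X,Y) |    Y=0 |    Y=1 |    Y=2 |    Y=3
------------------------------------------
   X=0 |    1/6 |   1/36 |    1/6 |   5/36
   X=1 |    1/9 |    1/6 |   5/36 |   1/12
I(X;Y) = 0.0689, I(X;f(Y)) = 0.0140, inequality holds: 0.0689 ≥ 0.0140

Data Processing Inequality: For any Markov chain X → Y → Z, we have I(X;Y) ≥ I(X;Z).

Here Z = f(Y) is a deterministic function of Y, forming X → Y → Z.

Original I(X;Y) = 0.0689 nats

After applying f:
P(X,Z) where Z=f(Y):
- P(X,Z=0) = P(X,Y=2) + P(X,Y=3)
- P(X,Z=1) = P(X,Y=0) + P(X,Y=1)

I(X;Z) = I(X;f(Y)) = 0.0140 nats

Verification: 0.0689 ≥ 0.0140 ✓

Information cannot be created by processing; the function f can only lose information about X.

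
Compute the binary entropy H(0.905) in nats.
0.3140 nats

The binary entropy function is:
H(p) = -p log(p) - (1-p) log(1-p)

H(0.905) = -0.905 × log_e(0.905) - 0.095 × log_e(0.095)
H(0.905) = 0.3140 nats

Note: Binary entropy is maximized at p=0.5 (H=1 bit) and minimized at p=0 or p=1 (H=0).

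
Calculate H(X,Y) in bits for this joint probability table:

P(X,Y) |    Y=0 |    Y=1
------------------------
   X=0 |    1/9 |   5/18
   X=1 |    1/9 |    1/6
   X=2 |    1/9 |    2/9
2.4830 bits

Joint entropy is H(X,Y) = -Σ_{x,y} p(x,y) log p(x,y).

Summing over all non-zero entries:
H(X,Y) = -[1/9·log_2(1/9) + 5/18·log_2(5/18) + 1/9·log_2(1/9) + 1/6·log_2(1/6) + 1/9·log_2(1/9) + 2/9·log_2(2/9)]
H(X,Y) = 2.4830 bits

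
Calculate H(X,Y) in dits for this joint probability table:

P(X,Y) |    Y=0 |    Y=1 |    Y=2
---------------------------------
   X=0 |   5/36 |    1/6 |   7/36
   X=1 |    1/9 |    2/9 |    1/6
0.7679 dits

Joint entropy is H(X,Y) = -Σ_{x,y} p(x,y) log p(x,y).

Summing over all non-zero entries:
H(X,Y) = -[5/36·log_10(5/36) + 1/6·log_10(1/6) + 7/36·log_10(7/36) + 1/9·log_10(1/9) + 2/9·log_10(2/9) + 1/6·log_10(1/6)]
H(X,Y) = 0.7679 dits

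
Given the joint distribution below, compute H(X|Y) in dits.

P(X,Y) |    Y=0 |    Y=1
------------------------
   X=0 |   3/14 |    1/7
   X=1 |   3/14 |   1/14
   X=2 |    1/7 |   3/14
0.4568 dits

Using the chain rule: H(X|Y) = H(X,Y) - H(Y)

First, compute H(X,Y) = 0.7534 dits

Marginal P(Y) = (4/7, 3/7)
H(Y) = 0.2966 dits

H(X|Y) = H(X,Y) - H(Y) = 0.7534 - 0.2966 = 0.4568 dits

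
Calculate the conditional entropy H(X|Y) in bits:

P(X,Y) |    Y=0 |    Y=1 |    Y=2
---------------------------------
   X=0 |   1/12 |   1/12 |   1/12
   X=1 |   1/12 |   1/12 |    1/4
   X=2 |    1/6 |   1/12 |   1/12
1.4675 bits

Using the chain rule: H(X|Y) = H(X,Y) - H(Y)

First, compute H(X,Y) = 3.0221 bits

Marginal P(Y) = (1/3, 1/4, 5/12)
H(Y) = 1.5546 bits

H(X|Y) = H(X,Y) - H(Y) = 3.0221 - 1.5546 = 1.4675 bits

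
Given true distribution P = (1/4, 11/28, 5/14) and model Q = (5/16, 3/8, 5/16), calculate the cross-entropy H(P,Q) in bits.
1.5747 bits

Cross-entropy: H(P,Q) = -Σ p(x) log q(x)

Alternatively: H(P,Q) = H(P) + D_KL(P||Q)
H(P) = 1.5601 bits
D_KL(P||Q) = 0.0147 bits

H(P,Q) = 1.5601 + 0.0147 = 1.5747 bits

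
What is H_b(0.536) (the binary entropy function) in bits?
0.9963 bits

The binary entropy function is:
H(p) = -p log(p) - (1-p) log(1-p)

H(0.536) = -0.536 × log_2(0.536) - 0.464 × log_2(0.464)
H(0.536) = 0.9963 bits

Note: Binary entropy is maximized at p=0.5 (H=1 bit) and minimized at p=0 or p=1 (H=0).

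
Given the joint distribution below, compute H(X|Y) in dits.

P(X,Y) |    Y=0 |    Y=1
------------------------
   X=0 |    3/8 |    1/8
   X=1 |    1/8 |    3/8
0.2442 dits

Using the chain rule: H(X|Y) = H(X,Y) - H(Y)

First, compute H(X,Y) = 0.5452 dits

Marginal P(Y) = (1/2, 1/2)
H(Y) = 0.3010 dits

H(X|Y) = H(X,Y) - H(Y) = 0.5452 - 0.3010 = 0.2442 dits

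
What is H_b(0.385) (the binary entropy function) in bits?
0.9615 bits

The binary entropy function is:
H(p) = -p log(p) - (1-p) log(1-p)

H(0.385) = -0.385 × log_2(0.385) - 0.615 × log_2(0.615)
H(0.385) = 0.9615 bits

Note: Binary entropy is maximized at p=0.5 (H=1 bit) and minimized at p=0 or p=1 (H=0).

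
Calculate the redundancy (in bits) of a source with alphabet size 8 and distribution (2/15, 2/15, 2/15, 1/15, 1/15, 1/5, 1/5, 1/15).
0.1271 bits

Redundancy measures how far a source is from maximum entropy:
R = H_max - H(X)

Maximum entropy for 8 symbols: H_max = log_2(8) = 3.0000 bits
Actual entropy: H(X) = 2.8729 bits
Redundancy: R = 3.0000 - 2.8729 = 0.1271 bits

This redundancy represents potential for compression: the source could be compressed by 0.1271 bits per symbol.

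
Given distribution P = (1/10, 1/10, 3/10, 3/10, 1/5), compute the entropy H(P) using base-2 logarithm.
2.1710 bits

Shannon entropy is H(X) = -Σ p(x) log p(x).

For P = (1/10, 1/10, 3/10, 3/10, 1/5):
H = -1/10 × log_2(1/10) -1/10 × log_2(1/10) -3/10 × log_2(3/10) -3/10 × log_2(3/10) -1/5 × log_2(1/5)
H = 2.1710 bits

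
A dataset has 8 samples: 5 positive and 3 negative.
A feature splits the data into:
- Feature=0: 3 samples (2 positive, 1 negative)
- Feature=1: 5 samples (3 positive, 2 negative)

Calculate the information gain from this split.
0.0032 bits

Information Gain = H(Y) - H(Y|Feature)

Before split:
P(positive) = 5/8 = 0.6250
H(Y) = 0.9544 bits

After split:
Feature=0: H = 0.9183 bits (weight = 3/8)
Feature=1: H = 0.9710 bits (weight = 5/8)
H(Y|Feature) = (3/8)×0.9183 + (5/8)×0.9710 = 0.9512 bits

Information Gain = 0.9544 - 0.9512 = 0.0032 bits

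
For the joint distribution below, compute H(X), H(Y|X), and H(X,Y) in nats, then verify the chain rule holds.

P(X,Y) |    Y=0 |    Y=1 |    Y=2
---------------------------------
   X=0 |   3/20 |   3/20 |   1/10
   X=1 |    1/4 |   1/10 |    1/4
H(X,Y) = 1.7228, H(X) = 0.6730, H(Y|X) = 1.0498 (all in nats)

Chain rule: H(X,Y) = H(X) + H(Y|X)

Left side — joint entropy directly:
H(X,Y) = -Σ p(x,y) log p(x,y) = 1.7228 nats

Right side — compute H(Y|X) from the conditional distributions:
P(X) = (2/5, 3/5), so H(X) = 0.6730 nats
H(Y|X) = Σ_x P(X=x) · H(Y|X=x):
  P(Y|X=0) = (3/8, 3/8, 1/4), H(Y|X=0) = 1.0822, weight P(X=0) = 2/5
  P(Y|X=1) = (5/12, 1/6, 5/12), H(Y|X=1) = 1.0282, weight P(X=1) = 3/5
H(Y|X) = 1.0498 nats

H(X) + H(Y|X) = 0.6730 + 1.0498 = 1.7228 nats

Both sides equal 1.7228 nats. ✓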